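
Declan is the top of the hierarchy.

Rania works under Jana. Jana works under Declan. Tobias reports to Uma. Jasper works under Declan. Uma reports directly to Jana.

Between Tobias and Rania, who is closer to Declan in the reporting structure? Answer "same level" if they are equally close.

Rania

Tobias is 3 levels below Declan; Rania is 2. Rania is higher.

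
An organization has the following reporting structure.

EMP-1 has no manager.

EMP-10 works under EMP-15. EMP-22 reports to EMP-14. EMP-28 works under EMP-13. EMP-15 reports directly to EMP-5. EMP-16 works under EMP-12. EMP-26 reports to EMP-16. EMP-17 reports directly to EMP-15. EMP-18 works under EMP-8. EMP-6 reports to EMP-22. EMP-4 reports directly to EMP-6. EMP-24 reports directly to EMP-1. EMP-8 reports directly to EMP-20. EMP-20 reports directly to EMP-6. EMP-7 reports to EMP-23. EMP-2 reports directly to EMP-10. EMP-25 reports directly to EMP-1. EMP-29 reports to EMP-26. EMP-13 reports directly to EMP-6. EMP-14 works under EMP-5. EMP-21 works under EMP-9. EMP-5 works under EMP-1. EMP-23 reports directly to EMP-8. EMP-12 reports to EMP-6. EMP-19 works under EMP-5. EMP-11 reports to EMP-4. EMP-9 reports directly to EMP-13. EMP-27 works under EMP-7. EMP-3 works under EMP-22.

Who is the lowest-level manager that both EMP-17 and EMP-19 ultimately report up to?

EMP-17's chain of managers is EMP-15, EMP-5, EMP-1. EMP-19's chain of managers is EMP-5, EMP-1. The first manager that appears in both chains is EMP-5.

EMP-5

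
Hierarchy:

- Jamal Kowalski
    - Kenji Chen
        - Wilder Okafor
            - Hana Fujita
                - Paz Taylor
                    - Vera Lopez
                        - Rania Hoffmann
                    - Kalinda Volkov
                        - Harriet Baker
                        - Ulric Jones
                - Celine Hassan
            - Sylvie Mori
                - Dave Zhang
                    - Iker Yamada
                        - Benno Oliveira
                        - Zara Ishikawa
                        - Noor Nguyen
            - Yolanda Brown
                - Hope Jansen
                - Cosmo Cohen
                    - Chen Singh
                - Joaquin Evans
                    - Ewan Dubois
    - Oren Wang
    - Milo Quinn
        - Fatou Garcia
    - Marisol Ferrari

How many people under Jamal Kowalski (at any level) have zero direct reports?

The people in Jamal Kowalski's organization with no one reporting to them are Marisol Ferrari, Fatou Garcia, Oren Wang, Ewan Dubois, Chen Singh, Hope Jansen, Noor Nguyen, Zara Ishikawa, Benno Oliveira, Celine Hassan, Ulric Jones, Harriet Baker, Rania Hoffmann. That is 13.

13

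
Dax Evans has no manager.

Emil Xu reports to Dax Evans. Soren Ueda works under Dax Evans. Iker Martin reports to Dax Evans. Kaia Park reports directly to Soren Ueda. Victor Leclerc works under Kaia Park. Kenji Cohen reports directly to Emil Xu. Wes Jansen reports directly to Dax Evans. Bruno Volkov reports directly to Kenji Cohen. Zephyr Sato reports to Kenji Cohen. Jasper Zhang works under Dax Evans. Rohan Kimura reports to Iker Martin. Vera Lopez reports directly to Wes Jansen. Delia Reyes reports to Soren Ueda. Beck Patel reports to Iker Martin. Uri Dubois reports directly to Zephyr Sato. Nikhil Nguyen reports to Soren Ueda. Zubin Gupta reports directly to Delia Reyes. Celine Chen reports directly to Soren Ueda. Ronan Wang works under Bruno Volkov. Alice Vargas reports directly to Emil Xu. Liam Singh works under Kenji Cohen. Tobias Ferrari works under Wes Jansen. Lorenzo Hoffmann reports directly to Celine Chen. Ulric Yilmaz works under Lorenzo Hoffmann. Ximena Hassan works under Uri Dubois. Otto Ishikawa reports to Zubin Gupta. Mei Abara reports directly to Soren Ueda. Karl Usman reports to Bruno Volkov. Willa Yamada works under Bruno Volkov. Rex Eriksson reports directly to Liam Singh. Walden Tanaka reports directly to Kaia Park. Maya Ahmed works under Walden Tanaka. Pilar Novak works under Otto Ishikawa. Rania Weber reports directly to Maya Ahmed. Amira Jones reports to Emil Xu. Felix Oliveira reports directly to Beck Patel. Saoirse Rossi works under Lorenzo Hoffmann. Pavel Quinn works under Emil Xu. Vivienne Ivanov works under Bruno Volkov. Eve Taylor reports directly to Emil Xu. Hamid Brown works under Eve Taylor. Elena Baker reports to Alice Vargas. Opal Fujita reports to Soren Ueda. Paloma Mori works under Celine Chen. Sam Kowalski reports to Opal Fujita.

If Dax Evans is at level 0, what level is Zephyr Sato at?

Chain from Zephyr Sato up to Dax Evans: Zephyr Sato → Kenji Cohen → Emil Xu → Dax Evans. That is 3 steps up, so Zephyr Sato is 3 levels below Dax Evans.

3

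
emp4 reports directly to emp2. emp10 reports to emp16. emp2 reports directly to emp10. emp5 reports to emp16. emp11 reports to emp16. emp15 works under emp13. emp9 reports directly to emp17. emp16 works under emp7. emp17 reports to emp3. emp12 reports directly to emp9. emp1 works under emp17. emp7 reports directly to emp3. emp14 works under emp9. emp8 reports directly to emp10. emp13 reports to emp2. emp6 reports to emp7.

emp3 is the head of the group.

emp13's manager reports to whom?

emp13 reports to emp2, and emp2 reports to emp10. So emp13's skip-level manager is emp10.

emp10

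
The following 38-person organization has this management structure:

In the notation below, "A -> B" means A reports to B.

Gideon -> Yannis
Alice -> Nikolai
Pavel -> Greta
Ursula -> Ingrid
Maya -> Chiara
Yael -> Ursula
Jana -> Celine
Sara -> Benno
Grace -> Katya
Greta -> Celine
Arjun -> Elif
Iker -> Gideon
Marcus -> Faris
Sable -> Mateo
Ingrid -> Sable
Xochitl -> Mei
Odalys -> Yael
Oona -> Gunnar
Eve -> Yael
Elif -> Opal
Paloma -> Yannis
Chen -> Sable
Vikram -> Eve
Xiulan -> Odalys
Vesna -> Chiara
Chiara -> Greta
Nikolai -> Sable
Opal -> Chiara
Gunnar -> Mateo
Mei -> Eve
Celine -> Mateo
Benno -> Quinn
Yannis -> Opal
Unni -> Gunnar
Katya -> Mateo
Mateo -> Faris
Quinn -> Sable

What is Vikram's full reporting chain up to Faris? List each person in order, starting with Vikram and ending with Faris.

Vikram reports to Eve. Eve reports to Yael. Yael reports to Ursula. Ursula reports to Ingrid. Ingrid reports to Sable. Sable reports to Mateo. Mateo reports to Faris. Faris is at the top.

Vikram -> Eve -> Yael -> Ursula -> Ingrid -> Sable -> Mateo -> Faris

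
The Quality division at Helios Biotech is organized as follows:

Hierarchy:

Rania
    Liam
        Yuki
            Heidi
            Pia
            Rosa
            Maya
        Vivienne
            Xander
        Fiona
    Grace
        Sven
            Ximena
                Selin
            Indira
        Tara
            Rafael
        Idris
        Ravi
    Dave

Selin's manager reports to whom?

Selin reports to Ximena, and Ximena reports to Sven. So Selin's skip-level manager is Sven.

Sven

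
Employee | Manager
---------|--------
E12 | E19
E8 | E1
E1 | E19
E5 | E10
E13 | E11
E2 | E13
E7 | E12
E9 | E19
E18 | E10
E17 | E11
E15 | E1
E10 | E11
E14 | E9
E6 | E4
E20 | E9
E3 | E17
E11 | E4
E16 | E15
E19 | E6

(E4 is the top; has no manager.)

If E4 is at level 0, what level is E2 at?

Chain from E2 up to E4: E2 → E13 → E11 → E4. That is 3 steps up, so E2 is 3 levels below E4.

3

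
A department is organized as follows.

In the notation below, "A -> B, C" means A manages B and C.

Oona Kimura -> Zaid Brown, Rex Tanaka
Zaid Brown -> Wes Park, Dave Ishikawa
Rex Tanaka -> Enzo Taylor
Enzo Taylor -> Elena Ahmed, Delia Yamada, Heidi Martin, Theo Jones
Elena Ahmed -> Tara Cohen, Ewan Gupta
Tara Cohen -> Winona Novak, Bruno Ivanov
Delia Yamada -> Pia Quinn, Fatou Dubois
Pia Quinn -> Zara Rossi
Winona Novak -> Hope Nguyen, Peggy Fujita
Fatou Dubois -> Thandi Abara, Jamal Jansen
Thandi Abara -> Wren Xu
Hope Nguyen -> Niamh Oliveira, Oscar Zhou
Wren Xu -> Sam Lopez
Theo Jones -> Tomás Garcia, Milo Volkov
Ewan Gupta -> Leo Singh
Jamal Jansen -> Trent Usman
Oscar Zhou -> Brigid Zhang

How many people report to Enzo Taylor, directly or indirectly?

Enzo Taylor directly manages Elena Ahmed, Delia Yamada, Heidi Martin, Theo Jones. Under Elena Ahmed: Ewan Gupta, Leo Singh, Tara Cohen, Bruno Ivanov, Winona Novak, Peggy Fujita, Hope Nguyen, Oscar Zhou, Brigid Zhang, Niamh Oliveira (10). Under Delia Yamada: Fatou Dubois, Jamal Jansen, Trent Usman, Thandi Abara, Wren Xu, Sam Lopez, Pia Quinn, Zara Rossi (8). Heidi Martin has no reports. Under Theo Jones: Milo Volkov, Tomás Garcia (2). So Enzo Taylor's organization is 4 direct reports plus everyone under them: 11 + 9 + 1 + 3 = 24.

24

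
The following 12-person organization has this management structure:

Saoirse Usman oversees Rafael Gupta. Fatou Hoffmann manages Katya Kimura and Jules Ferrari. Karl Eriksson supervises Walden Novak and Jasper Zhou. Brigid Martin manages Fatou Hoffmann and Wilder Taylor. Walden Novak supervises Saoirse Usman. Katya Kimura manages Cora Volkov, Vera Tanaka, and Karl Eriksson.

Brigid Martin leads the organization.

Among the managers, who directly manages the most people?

Direct-report counts: Brigid Martin has 2; Fatou Hoffmann has 2; Katya Kimura has 3; Karl Eriksson has 2; Walden Novak has 1; Saoirse Usman has 1. The largest is 3, held by Katya Kimura.

Katya Kimura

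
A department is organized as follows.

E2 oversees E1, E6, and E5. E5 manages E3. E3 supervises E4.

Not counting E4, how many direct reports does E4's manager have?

E4 reports to E3, and E3 has no other direct reports. E4 has 0 peers.

0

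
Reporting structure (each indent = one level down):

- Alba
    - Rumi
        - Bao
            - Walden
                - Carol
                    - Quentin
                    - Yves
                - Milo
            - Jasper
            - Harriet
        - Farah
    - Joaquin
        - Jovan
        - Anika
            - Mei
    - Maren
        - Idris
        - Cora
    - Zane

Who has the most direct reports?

Alba

Direct-report counts: Alba has 4; Maren has 2; Joaquin has 2; Anika has 1; Rumi has 2; Bao has 3; Walden has 2; Carol has 2. The largest is 4, held by Alba.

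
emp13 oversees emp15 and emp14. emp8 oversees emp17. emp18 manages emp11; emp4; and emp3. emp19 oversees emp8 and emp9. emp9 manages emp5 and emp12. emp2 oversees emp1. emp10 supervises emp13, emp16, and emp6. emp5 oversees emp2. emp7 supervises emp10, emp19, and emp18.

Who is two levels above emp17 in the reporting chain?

emp19

emp17 reports to emp8, and emp8 reports to emp19. So emp17's skip-level manager is emp19.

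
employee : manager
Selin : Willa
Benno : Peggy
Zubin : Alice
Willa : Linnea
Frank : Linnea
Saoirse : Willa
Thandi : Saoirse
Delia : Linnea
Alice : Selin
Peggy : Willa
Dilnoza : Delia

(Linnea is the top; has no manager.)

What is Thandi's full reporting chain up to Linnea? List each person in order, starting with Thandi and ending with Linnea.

Thandi -> Saoirse -> Willa -> Linnea

Thandi reports to Saoirse. Saoirse reports to Willa. Willa reports to Linnea. Linnea is at the top.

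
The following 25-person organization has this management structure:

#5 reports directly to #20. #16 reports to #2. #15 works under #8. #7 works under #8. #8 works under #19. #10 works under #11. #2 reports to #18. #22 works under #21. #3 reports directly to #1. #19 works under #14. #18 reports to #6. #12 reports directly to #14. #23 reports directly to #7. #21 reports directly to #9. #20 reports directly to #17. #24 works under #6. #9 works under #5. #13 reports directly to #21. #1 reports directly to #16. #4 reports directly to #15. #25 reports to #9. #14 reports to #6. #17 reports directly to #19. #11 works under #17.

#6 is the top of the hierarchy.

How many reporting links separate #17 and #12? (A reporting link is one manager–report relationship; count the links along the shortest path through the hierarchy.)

3

#17 is 2 levels below #14, and #12 is 1 level below #14 (their lowest common manager). The shortest path runs up from #17 to #14 and back down to #12: 2 + 1 = 3 links.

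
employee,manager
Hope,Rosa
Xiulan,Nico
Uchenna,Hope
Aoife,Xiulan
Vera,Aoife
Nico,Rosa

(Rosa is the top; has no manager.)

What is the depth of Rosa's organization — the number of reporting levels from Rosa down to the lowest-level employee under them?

The longest chain under Rosa runs Rosa → Nico → Xiulan → Aoife → Vera, which is 4 levels below Rosa.

4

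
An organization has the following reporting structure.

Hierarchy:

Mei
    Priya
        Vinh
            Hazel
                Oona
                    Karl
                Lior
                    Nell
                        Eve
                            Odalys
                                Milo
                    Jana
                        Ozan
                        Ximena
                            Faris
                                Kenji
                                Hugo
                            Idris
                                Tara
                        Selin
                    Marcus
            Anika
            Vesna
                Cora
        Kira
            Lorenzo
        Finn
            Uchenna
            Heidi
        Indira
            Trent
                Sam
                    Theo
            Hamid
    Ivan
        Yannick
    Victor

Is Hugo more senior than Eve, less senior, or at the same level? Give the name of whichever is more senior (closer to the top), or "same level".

Hugo is 8 levels below Mei; Eve is 6. Eve is higher.

Eve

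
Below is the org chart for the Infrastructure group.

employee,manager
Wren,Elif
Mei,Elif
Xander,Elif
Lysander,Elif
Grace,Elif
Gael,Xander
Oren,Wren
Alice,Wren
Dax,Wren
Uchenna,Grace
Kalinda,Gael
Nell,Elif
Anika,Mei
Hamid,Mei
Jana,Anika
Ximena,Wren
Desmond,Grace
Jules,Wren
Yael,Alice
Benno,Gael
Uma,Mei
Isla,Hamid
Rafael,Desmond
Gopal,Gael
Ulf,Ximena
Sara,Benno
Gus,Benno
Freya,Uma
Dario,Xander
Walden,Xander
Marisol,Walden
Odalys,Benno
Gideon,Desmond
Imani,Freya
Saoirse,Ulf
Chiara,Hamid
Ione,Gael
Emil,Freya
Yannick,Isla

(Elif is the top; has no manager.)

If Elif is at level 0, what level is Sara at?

4

Chain from Sara up to Elif: Sara → Benno → Gael → Xander → Elif. That is 4 steps up, so Sara is 4 levels below Elif.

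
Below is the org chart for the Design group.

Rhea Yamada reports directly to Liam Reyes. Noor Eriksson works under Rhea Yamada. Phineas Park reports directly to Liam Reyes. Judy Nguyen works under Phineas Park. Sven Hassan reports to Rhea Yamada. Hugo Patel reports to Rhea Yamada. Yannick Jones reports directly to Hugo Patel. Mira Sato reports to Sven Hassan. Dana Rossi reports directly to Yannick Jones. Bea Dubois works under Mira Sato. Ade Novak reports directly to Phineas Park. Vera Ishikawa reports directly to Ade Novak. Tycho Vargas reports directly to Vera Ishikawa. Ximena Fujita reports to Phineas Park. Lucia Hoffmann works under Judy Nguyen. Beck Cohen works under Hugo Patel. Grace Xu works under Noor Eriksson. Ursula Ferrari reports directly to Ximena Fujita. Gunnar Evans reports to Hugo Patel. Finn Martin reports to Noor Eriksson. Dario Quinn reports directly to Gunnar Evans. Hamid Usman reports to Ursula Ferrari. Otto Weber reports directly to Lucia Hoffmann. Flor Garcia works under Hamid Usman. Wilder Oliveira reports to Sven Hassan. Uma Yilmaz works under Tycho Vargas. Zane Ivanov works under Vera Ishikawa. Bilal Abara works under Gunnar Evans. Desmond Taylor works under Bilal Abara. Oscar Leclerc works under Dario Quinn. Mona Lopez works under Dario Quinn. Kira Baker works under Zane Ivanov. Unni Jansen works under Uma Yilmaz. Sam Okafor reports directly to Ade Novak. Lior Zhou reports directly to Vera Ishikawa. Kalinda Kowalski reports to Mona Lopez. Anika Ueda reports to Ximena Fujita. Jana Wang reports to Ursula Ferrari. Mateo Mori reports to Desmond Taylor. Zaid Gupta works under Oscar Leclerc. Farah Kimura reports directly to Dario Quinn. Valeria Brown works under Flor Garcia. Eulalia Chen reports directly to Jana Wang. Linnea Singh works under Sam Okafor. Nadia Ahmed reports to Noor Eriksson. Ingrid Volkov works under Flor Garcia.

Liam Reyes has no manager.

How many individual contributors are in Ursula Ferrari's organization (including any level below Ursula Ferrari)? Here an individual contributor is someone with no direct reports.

The people in Ursula Ferrari's organization with no one reporting to them are Eulalia Chen, Ingrid Volkov, Valeria Brown. That is 3.

3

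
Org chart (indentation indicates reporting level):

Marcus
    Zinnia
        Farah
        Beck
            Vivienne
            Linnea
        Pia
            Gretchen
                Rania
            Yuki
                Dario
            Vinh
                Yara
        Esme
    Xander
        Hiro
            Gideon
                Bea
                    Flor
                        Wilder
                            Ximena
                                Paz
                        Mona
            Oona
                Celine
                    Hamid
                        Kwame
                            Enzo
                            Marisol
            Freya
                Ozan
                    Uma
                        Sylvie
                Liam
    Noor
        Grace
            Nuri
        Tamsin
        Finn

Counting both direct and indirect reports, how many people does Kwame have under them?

2

Kwame directly manages Enzo, Marisol. Enzo has no reports. Marisol has no reports. So Kwame's organization is 2 direct reports plus everyone under them: 1 + 1 = 2.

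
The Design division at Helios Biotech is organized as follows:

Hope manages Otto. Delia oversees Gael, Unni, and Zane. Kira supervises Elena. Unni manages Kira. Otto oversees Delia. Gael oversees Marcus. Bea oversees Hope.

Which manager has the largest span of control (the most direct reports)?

Direct-report counts: Bea has 1; Hope has 1; Otto has 1; Delia has 3; Unni has 1; Kira has 1; Gael has 1. The largest is 3, held by Delia.

Delia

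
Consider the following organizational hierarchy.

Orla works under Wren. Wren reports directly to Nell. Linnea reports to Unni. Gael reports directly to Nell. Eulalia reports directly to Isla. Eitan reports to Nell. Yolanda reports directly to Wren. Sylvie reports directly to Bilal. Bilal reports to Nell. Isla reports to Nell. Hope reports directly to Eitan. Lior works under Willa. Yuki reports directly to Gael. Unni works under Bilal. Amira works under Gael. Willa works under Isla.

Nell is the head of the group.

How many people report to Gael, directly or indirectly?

2

Gael directly manages Yuki, Amira. Yuki has no reports. Amira has no reports. So Gael's organization is 2 direct reports plus everyone under them: 1 + 1 = 2.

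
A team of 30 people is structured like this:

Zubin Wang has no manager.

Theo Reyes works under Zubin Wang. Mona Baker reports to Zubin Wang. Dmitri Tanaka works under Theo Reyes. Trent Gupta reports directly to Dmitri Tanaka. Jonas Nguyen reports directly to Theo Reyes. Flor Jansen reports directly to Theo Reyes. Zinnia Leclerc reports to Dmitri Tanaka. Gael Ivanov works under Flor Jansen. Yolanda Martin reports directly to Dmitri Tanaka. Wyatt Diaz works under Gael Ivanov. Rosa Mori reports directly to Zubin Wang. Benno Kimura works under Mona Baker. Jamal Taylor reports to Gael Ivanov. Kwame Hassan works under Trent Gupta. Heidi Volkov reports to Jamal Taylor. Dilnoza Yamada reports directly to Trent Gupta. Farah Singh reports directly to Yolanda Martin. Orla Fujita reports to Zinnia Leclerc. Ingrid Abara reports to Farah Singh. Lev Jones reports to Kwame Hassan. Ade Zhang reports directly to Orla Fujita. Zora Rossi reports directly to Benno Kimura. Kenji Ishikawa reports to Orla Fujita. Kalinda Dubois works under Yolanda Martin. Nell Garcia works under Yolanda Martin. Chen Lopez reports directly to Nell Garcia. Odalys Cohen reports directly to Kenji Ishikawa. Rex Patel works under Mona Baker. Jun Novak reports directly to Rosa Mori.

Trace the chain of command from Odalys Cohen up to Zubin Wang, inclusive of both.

Odalys Cohen -> Kenji Ishikawa -> Orla Fujita -> Zinnia Leclerc -> Dmitri Tanaka -> Theo Reyes -> Zubin Wang

Odalys Cohen reports to Kenji Ishikawa. Kenji Ishikawa reports to Orla Fujita. Orla Fujita reports to Zinnia Leclerc. Zinnia Leclerc reports to Dmitri Tanaka. Dmitri Tanaka reports to Theo Reyes. Theo Reyes reports to Zubin Wang. Zubin Wang is at the top.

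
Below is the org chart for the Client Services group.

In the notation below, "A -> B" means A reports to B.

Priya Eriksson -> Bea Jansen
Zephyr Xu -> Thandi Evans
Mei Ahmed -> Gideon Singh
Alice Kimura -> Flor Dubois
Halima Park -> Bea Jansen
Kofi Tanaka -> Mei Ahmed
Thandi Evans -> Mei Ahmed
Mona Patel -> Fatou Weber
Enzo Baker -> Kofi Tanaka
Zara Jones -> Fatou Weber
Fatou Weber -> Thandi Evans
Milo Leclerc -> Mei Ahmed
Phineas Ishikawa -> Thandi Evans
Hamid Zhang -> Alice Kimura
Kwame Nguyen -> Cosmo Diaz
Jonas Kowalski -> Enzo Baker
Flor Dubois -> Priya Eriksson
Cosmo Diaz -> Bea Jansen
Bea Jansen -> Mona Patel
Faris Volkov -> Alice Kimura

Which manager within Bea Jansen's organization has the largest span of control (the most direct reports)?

Bea Jansen

Direct-report counts within Bea Jansen's organization: Bea Jansen has 3; Cosmo Diaz has 1; Priya Eriksson has 1; Flor Dubois has 1; Alice Kimura has 2. The largest is 3, held by Bea Jansen.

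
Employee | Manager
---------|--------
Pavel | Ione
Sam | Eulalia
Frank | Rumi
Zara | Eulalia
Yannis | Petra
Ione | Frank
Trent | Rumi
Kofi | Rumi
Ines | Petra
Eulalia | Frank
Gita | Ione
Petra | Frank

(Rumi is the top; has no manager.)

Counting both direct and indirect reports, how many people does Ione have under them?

Ione directly manages Pavel, Gita. Pavel has no reports. Gita has no reports. So Ione's organization is 2 direct reports plus everyone under them: 1 + 1 = 2.

2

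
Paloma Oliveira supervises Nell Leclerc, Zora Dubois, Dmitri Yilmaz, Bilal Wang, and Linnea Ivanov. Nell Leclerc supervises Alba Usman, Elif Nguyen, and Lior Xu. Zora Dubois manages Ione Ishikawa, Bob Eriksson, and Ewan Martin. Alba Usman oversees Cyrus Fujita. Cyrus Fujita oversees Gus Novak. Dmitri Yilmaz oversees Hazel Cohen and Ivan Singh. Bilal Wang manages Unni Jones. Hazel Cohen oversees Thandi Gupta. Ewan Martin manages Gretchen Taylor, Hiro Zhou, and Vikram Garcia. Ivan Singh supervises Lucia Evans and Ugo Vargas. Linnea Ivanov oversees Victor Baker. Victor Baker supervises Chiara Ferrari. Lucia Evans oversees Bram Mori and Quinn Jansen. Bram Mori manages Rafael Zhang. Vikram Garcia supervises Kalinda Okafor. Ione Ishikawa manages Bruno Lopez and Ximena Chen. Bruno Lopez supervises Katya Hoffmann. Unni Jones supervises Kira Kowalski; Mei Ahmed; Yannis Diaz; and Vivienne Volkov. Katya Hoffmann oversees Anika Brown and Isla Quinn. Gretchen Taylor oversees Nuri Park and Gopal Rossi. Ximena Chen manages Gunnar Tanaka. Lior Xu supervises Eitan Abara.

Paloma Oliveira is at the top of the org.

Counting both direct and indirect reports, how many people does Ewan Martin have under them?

6

Ewan Martin directly manages Vikram Garcia, Gretchen Taylor, Hiro Zhou. Under Vikram Garcia: Kalinda Okafor (1). Under Gretchen Taylor: Gopal Rossi, Nuri Park (2). Hiro Zhou has no reports. So Ewan Martin's organization is 3 direct reports plus everyone under them: 2 + 3 + 1 = 6.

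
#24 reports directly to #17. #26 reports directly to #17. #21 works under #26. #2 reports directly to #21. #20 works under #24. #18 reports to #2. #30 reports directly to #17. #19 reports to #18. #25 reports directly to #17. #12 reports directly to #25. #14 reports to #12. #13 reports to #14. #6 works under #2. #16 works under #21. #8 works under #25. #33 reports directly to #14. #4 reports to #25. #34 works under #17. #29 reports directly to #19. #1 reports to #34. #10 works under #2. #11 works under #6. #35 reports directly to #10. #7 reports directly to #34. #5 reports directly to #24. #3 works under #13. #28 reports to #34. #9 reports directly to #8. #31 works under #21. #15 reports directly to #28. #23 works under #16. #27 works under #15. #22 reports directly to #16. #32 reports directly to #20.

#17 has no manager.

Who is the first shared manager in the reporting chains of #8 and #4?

#25

#8's chain of managers is #25, #17. #4's chain of managers is #25, #17. The first manager that appears in both chains is #25.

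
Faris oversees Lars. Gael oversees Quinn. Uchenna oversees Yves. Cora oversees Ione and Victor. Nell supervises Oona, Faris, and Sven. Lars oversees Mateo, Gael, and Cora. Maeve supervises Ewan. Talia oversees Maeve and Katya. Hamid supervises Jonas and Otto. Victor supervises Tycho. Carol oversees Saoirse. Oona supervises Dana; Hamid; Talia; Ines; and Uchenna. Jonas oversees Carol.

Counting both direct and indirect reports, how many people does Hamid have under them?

Hamid directly manages Otto, Jonas. Otto has no reports. Under Jonas: Carol, Saoirse (2). So Hamid's organization is 2 direct reports plus everyone under them: 1 + 3 = 4.

4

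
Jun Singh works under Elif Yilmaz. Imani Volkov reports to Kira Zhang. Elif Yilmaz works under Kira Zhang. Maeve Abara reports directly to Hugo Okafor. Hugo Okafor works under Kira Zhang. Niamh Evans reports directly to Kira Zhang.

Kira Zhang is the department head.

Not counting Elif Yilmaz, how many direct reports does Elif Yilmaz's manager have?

3

Elif Yilmaz reports to Kira Zhang. Kira Zhang's other direct reports are Hugo Okafor, Imani Volkov, Niamh Evans — 3 peers.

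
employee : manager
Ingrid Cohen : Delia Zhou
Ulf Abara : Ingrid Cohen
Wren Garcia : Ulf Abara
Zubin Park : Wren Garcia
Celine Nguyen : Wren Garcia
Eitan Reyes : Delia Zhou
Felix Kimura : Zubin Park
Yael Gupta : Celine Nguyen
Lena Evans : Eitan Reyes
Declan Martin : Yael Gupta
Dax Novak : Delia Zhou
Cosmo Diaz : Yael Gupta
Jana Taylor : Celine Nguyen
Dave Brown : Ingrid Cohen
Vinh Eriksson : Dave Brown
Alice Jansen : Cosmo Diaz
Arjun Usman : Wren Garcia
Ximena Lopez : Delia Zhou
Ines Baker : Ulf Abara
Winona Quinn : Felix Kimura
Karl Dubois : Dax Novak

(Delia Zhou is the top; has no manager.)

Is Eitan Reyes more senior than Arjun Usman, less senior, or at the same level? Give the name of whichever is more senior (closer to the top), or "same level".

Eitan Reyes is 1 level below Delia Zhou; Arjun Usman is 4. Eitan Reyes is higher.

Eitan Reyes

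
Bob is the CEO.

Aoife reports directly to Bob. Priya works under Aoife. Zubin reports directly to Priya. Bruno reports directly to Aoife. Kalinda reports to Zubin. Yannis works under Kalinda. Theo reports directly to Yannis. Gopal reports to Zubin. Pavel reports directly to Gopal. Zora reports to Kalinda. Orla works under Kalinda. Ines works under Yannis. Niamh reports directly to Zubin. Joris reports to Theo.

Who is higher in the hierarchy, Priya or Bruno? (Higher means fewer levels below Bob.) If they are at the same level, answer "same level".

same level

Both Priya and Bruno are 2 levels below Bob.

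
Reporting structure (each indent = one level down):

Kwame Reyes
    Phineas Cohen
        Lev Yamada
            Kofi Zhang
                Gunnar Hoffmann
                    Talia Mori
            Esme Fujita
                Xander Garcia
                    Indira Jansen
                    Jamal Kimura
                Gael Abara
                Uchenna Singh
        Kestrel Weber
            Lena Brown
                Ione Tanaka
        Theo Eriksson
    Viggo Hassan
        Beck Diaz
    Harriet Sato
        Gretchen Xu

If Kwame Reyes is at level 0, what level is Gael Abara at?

Chain from Gael Abara up to Kwame Reyes: Gael Abara → Esme Fujita → Lev Yamada → Phineas Cohen → Kwame Reyes. That is 4 steps up, so Gael Abara is 4 levels below Kwame Reyes.

4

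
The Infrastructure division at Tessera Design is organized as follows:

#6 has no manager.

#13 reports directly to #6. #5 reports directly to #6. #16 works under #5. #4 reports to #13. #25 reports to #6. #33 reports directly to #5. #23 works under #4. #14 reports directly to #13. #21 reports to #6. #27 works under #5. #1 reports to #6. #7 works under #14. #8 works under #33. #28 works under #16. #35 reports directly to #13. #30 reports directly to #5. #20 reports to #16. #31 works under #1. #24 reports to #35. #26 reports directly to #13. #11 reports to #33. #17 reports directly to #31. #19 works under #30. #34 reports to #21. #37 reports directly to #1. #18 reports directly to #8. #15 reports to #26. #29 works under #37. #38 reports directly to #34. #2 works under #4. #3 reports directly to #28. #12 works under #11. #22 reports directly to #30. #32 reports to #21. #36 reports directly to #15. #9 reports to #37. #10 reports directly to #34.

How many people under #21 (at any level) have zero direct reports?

The people in #21's organization with no one reporting to them are #32, #10, #38. That is 3.

3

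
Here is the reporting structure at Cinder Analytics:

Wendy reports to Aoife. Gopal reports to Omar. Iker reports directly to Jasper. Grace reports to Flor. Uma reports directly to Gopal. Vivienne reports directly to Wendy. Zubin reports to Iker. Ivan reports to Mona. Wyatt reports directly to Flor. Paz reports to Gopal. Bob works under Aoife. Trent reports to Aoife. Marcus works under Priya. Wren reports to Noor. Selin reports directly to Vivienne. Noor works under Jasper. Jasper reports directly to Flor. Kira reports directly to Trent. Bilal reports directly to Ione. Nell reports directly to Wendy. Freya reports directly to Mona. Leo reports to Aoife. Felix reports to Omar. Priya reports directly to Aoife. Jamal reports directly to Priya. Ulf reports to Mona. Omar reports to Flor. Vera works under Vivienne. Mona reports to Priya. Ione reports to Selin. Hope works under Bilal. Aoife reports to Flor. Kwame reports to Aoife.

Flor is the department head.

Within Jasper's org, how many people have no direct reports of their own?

2

The people in Jasper's organization with no one reporting to them are Zubin, Wren. That is 2.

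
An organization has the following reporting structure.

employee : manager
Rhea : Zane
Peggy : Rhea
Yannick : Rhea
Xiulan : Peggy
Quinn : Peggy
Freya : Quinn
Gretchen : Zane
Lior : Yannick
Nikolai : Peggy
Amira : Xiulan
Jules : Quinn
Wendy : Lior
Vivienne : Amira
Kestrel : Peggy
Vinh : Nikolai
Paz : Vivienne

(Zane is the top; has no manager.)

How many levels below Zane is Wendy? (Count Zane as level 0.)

Chain from Wendy up to Zane: Wendy → Lior → Yannick → Rhea → Zane. That is 4 steps up, so Wendy is 4 levels below Zane.

4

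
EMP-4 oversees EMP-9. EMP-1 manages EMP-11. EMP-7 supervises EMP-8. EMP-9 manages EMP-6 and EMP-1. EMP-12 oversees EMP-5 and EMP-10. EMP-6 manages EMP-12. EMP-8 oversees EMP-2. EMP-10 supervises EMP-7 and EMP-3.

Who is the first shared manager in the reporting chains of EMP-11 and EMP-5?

EMP-9

EMP-11's chain of managers is EMP-1, EMP-9, EMP-4. EMP-5's chain of managers is EMP-12, EMP-6, EMP-9, EMP-4. The first manager that appears in both chains is EMP-9.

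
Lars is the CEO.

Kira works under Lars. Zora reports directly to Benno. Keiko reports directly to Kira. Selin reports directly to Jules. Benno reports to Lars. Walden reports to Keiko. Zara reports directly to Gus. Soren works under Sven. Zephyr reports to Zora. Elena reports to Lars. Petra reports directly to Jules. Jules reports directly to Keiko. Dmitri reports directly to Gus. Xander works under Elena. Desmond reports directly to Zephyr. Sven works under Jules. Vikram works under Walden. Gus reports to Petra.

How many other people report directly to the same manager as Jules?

1

Jules reports to Keiko. Keiko's other direct reports are Walden — 1 peer.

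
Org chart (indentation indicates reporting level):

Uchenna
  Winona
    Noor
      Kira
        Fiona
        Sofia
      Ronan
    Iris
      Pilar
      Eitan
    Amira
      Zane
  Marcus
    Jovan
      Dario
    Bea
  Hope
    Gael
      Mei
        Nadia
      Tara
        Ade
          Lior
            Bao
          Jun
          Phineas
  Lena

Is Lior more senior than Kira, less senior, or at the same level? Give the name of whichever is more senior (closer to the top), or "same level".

Lior is 5 levels below Uchenna; Kira is 3. Kira is higher.

Kira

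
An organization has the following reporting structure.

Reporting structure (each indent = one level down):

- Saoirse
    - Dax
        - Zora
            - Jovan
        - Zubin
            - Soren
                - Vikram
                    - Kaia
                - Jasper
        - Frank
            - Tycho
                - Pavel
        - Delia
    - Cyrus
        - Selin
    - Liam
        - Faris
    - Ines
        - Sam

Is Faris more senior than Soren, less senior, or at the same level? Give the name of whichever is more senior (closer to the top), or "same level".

Faris

Faris is 2 levels below Saoirse; Soren is 3. Faris is higher.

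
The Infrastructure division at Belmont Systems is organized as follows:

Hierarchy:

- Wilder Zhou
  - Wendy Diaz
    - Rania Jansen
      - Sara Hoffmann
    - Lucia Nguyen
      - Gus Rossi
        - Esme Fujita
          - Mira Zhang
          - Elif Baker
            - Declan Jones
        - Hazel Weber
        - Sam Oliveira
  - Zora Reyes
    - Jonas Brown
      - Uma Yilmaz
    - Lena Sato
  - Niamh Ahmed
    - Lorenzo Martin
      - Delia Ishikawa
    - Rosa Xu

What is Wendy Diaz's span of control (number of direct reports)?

Wendy Diaz directly manages Rania Jansen, Lucia Nguyen. That is 2 direct reports.

2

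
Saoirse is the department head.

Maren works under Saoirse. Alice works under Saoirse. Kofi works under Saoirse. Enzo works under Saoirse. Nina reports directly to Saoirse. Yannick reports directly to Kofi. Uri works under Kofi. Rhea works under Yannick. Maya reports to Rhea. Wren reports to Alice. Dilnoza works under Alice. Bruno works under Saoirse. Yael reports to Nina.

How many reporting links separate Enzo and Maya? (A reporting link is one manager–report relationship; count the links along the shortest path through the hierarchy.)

5

Enzo is 1 level below Saoirse, and Maya is 4 levels below Saoirse (their lowest common manager). The shortest path runs up from Enzo to Saoirse and back down to Maya: 1 + 4 = 5 links.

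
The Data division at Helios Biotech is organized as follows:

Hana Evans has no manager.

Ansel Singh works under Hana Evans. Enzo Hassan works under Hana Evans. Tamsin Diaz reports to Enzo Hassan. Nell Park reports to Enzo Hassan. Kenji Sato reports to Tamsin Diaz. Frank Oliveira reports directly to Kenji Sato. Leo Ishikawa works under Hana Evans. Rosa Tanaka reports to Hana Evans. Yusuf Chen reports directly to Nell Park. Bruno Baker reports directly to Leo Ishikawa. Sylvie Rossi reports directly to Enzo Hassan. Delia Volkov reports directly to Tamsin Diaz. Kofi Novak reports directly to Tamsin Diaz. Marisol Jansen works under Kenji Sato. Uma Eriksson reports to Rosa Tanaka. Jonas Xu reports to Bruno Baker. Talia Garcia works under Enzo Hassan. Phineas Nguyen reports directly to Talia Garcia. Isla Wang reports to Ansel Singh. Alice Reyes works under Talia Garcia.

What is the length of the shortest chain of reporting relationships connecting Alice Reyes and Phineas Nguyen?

2

Alice Reyes is 1 level below Talia Garcia, and Phineas Nguyen is 1 level below Talia Garcia (their lowest common manager). The shortest path runs up from Alice Reyes to Talia Garcia and back down to Phineas Nguyen: 1 + 1 = 2 links.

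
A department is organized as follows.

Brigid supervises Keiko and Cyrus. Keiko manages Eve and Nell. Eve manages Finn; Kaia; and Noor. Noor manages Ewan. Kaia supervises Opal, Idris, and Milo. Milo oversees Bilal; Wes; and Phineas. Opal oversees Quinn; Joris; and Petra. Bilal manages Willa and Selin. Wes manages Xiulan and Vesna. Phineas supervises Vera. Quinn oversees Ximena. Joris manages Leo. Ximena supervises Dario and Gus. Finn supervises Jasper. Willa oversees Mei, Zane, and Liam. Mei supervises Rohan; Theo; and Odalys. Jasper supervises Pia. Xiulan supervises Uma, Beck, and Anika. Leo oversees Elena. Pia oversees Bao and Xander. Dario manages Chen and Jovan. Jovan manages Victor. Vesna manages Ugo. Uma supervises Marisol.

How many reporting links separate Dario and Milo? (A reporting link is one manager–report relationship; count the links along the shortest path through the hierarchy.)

Dario is 4 levels below Kaia, and Milo is 1 level below Kaia (their lowest common manager). The shortest path runs up from Dario to Kaia and back down to Milo: 4 + 1 = 5 links.

5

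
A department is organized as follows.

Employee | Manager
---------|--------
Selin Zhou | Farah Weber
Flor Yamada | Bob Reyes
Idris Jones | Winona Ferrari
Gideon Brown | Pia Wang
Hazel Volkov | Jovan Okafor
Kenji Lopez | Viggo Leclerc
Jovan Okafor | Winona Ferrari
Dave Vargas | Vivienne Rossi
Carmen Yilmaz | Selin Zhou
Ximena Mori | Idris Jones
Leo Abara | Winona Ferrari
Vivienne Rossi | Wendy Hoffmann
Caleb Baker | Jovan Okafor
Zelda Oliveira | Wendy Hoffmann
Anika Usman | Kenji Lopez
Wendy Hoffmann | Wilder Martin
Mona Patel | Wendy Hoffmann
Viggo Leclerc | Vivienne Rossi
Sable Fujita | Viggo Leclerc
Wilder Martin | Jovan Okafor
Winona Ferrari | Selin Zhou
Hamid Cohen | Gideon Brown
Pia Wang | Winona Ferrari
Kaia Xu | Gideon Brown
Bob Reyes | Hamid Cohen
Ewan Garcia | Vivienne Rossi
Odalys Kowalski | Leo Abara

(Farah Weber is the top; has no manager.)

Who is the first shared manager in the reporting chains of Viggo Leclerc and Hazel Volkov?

Viggo Leclerc's chain of managers is Vivienne Rossi, Wendy Hoffmann, Wilder Martin, Jovan Okafor, Winona Ferrari, Selin Zhou, Farah Weber. Hazel Volkov's chain of managers is Jovan Okafor, Winona Ferrari, Selin Zhou, Farah Weber. The first manager that appears in both chains is Jovan Okafor.

Jovan Okafor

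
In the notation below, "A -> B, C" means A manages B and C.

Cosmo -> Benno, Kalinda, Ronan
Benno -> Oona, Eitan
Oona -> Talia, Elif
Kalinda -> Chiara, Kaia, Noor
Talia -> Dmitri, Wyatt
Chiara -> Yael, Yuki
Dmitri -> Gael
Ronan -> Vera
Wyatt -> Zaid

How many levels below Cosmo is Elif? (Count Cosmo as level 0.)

3

Chain from Elif up to Cosmo: Elif → Oona → Benno → Cosmo. That is 3 steps up, so Elif is 3 levels below Cosmo.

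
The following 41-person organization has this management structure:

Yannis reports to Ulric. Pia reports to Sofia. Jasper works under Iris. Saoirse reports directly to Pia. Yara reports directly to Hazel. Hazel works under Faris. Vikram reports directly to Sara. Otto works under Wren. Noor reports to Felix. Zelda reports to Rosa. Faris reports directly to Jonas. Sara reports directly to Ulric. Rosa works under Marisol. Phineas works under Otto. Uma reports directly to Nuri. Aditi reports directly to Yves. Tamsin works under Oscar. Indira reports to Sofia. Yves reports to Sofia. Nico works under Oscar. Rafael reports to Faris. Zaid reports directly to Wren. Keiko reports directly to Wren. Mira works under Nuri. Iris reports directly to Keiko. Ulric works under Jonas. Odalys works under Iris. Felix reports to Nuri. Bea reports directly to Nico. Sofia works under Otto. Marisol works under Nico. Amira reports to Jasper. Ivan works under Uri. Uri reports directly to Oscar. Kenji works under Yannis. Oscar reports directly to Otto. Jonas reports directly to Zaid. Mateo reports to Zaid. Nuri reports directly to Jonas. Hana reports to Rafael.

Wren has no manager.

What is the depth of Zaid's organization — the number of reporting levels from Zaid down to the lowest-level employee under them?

The longest chain under Zaid runs Zaid → Jonas → Faris → Hazel → Yara, which is 4 levels below Zaid.

4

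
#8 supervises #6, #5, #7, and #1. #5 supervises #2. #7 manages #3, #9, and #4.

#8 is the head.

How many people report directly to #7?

#7 directly manages #3, #9, #4. That is 3 direct reports.

3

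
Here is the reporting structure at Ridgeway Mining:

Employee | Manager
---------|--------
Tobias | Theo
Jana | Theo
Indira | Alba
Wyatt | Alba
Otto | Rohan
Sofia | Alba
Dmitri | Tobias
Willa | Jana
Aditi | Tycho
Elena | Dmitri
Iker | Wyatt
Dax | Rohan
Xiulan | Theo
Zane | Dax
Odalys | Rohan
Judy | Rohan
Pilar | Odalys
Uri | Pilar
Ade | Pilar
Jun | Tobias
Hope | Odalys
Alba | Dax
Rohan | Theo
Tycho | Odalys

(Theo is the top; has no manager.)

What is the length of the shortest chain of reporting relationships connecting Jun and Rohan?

Jun is 2 levels below Theo, and Rohan is 1 level below Theo (their lowest common manager). The shortest path runs up from Jun to Theo and back down to Rohan: 2 + 1 = 3 links.

3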